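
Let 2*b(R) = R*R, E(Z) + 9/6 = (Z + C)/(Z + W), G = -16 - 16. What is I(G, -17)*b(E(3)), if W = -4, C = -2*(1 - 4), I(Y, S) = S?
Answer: -7497/8 ≈ -937.13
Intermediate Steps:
G = -32
C = 6 (C = -2*(-3) = 6)
E(Z) = -3/2 + (6 + Z)/(-4 + Z) (E(Z) = -3/2 + (Z + 6)/(Z - 4) = -3/2 + (6 + Z)/(-4 + Z))
b(R) = R²/2 (b(R) = (R*R)/2 = R²/2)
I(G, -17)*b(E(3)) = -17*((24 - 1*3)/(2*(-4 + 3)))²/2 = -17*((½)*(24 - 3)/(-1))²/2 = -17*((½)*(-1)*21)²/2 = -17*(-21/2)²/2 = -17*441/(2*4) = -17*441/8 = -7497/8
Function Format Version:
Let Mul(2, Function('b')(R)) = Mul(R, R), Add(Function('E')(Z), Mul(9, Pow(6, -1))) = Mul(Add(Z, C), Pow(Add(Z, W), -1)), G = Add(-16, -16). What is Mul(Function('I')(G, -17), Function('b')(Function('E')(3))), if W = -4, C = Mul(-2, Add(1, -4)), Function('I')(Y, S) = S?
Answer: Rational(-7497, 8) ≈ -937.13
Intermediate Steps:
G = -32
C = 6 (C = Mul(-2, -3) = 6)
Function('E')(Z) = Add(Rational(-3, 2), Mul(Pow(Add(-4, Z), -1), Add(6, Z))) (Function('E')(Z) = Add(Rational(-3, 2), Mul(Add(Z, 6), Pow(Add(Z, -4), -1))) = Add(Rational(-3, 2), Mul(Add(6, Z), Pow(Add(-4, Z), -1))) = Add(Rational(-3, 2), Mul(Pow(Add(-4, Z), -1), Add(6, Z))))
Function('b')(R) = Mul(Rational(1, 2), Pow(R, 2)) (Function('b')(R) = Mul(Rational(1, 2), Mul(R, R)) = Mul(Rational(1, 2), Pow(R, 2)))
Mul(Function('I')(G, -17), Function('b')(Function('E')(3))) = Mul(-17, Mul(Rational(1, 2), Pow(Mul(Rational(1, 2), Pow(Add(-4, 3), -1), Add(24, Mul(-1, 3))), 2))) = Mul(-17, Mul(Rational(1, 2), Pow(Mul(Rational(1, 2), Pow(-1, -1), Add(24, -3)), 2))) = Mul(-17, Mul(Rational(1, 2), Pow(Mul(Rational(1, 2), -1, 21), 2))) = Mul(-17, Mul(Rational(1, 2), Pow(Rational(-21, 2), 2))) = Mul(-17, Mul(Rational(1, 2), Rational(441, 4))) = Mul(-17, Rational(441, 8)) = Rational(-7497, 8)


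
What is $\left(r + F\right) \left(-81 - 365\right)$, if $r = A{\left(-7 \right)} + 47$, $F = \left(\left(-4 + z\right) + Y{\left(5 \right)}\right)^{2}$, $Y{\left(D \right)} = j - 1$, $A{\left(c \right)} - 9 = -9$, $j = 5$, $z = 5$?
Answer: $-32112$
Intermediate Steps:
$A{\left(c \right)} = 0$ ($A{\left(c \right)} = 9 - 9 = 0$)
$Y{\left(D \right)} = 4$ ($Y{\left(D \right)} = 5 - 1 = 4$)
$F = 25$ ($F = \left(\left(-4 + 5\right) + 4\right)^{2} = \left(1 + 4\right)^{2} = 5^{2} = 25$)
$r = 47$ ($r = 0 + 47 = 47$)
$\left(r + F\right) \left(-81 - 365\right) = \left(47 + 25\right) \left(-81 - 365\right) = 72 \left(-446\right) = -32112$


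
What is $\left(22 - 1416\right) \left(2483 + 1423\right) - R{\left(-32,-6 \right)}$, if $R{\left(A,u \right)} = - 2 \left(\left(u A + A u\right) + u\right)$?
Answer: $-5444208$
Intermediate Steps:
$R{\left(A,u \right)} = - 2 u - 4 A u$ ($R{\left(A,u \right)} = - 2 \left(\left(A u + A u\right) + u\right) = - 2 \left(2 A u + u\right) = - 2 \left(u + 2 A u\right) = - 2 u - 4 A u$)
$\left(22 - 1416\right) \left(2483 + 1423\right) - R{\left(-32,-6 \right)} = \left(22 - 1416\right) \left(2483 + 1423\right) - \left(-2\right) \left(-6\right) \left(1 + 2 \left(-32\right)\right) = \left(-1394\right) 3906 - \left(-2\right) \left(-6\right) \left(1 - 64\right) = -5444964 - \left(-2\right) \left(-6\right) \left(-63\right) = -5444964 - -756 = -5444964 + 756 = -5444208$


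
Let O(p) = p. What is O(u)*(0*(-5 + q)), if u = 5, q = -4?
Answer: 0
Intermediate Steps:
O(u)*(0*(-5 + q)) = 5*(0*(-5 - 4)) = 5*(0*(-9)) = 5*0 = 0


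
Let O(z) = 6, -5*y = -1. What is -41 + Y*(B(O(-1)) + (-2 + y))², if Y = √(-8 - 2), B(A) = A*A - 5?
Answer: -41 + 21316*I*√10/25 ≈ -41.0 + 2696.3*I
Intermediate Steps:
y = ⅕ (y = -⅕*(-1) = ⅕ ≈ 0.20000)
B(A) = -5 + A² (B(A) = A² - 5 = -5 + A²)
Y = I*√10 (Y = √(-10) = I*√10 ≈ 3.1623*I)
-41 + Y*(B(O(-1)) + (-2 + y))² = -41 + (I*√10)*((-5 + 6²) + (-2 + ⅕))² = -41 + (I*√10)*((-5 + 36) - 9/5)² = -41 + (I*√10)*(31 - 9/5)² = -41 + (I*√10)*(146/5)² = -41 + (I*√10)*(21316/25) = -41 + 21316*I*√10/25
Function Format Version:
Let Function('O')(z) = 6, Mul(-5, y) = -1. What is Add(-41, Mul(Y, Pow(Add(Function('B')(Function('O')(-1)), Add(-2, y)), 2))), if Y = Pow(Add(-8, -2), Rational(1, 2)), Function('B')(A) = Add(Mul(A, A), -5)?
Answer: Add(-41, Mul(Rational(21316, 25), I, Pow(10, Rational(1, 2)))) ≈ Add(-41.000, Mul(2696.3, I))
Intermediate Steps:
y = Rational(1, 5) (y = Mul(Rational(-1, 5), -1) = Rational(1, 5) ≈ 0.20000)
Function('B')(A) = Add(-5, Pow(A, 2)) (Function('B')(A) = Add(Pow(A, 2), -5) = Add(-5, Pow(A, 2)))
Y = Mul(I, Pow(10, Rational(1, 2))) (Y = Pow(-10, Rational(1, 2)) = Mul(I, Pow(10, Rational(1, 2))) ≈ Mul(3.1623, I))
Add(-41, Mul(Y, Pow(Add(Function('B')(Function('O')(-1)), Add(-2, y)), 2))) = Add(-41, Mul(Mul(I, Pow(10, Rational(1, 2))), Pow(Add(Add(-5, Pow(6, 2)), Add(-2, Rational(1, 5))), 2))) = Add(-41, Mul(Mul(I, Pow(10, Rational(1, 2))), Pow(Add(Add(-5, 36), Rational(-9, 5)), 2))) = Add(-41, Mul(Mul(I, Pow(10, Rational(1, 2))), Pow(Add(31, Rational(-9, 5)), 2))) = Add(-41, Mul(Mul(I, Pow(10, Rational(1, 2))), Pow(Rational(146, 5), 2))) = Add(-41, Mul(Mul(I, Pow(10, Rational(1, 2))), Rational(21316, 25))) = Add(-41, Mul(Rational(21316, 25), I, Pow(10, Rational(1, 2))))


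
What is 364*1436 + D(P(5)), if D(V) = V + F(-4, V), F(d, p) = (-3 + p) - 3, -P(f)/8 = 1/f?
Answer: 2613474/5 ≈ 5.2270e+5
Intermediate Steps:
P(f) = -8/f
F(d, p) = -6 + p
D(V) = -6 + 2*V (D(V) = V + (-6 + V) = -6 + 2*V)
364*1436 + D(P(5)) = 364*1436 + (-6 + 2*(-8/5)) = 522704 + (-6 + 2*(-8*1/5)) = 522704 + (-6 + 2*(-8/5)) = 522704 + (-6 - 16/5) = 522704 - 46/5 = 2613474/5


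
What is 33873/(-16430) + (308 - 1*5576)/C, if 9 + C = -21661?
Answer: -64747467/35603810 ≈ -1.8186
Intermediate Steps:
C = -21670 (C = -9 - 21661 = -21670)
33873/(-16430) + (308 - 1*5576)/C = 33873/(-16430) + (308 - 1*5576)/(-21670) = 33873*(-1/16430) + (308 - 5576)*(-1/21670) = -33873/16430 - 5268*(-1/21670) = -33873/16430 + 2634/10835 = -64747467/35603810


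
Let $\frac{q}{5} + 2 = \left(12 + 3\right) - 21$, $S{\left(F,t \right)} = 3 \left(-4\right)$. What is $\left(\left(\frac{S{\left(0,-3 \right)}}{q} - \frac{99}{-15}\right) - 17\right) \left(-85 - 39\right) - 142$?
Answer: $\frac{5552}{5} \approx 1110.4$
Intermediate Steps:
$S{\left(F,t \right)} = -12$
$q = -40$ ($q = -10 + 5 \left(\left(12 + 3\right) - 21\right) = -10 + 5 \left(15 - 21\right) = -10 + 5 \left(-6\right) = -10 - 30 = -40$)
$\left(\left(\frac{S{\left(0,-3 \right)}}{q} - \frac{99}{-15}\right) - 17\right) \left(-85 - 39\right) - 142 = \left(\left(- \frac{12}{-40} - \frac{99}{-15}\right) - 17\right) \left(-85 - 39\right) - 142 = \left(\left(\left(-12\right) \left(- \frac{1}{40}\right) - - \frac{33}{5}\right) - 17\right) \left(-124\right) - 142 = \left(\left(\frac{3}{10} + \frac{33}{5}\right) - 17\right) \left(-124\right) - 142 = \left(\frac{69}{10} - 17\right) \left(-124\right) - 142 = \left(- \frac{101}{10}\right) \left(-124\right) - 142 = \frac{6262}{5} - 142 = \frac{5552}{5}$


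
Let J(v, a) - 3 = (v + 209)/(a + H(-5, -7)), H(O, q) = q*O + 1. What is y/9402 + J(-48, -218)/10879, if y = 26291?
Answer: 169023446/60440757 ≈ 2.7965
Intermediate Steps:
H(O, q) = 1 + O*q (H(O, q) = O*q + 1 = 1 + O*q)
J(v, a) = 3 + (209 + v)/(36 + a) (J(v, a) = 3 + (v + 209)/(a + (1 - 5*(-7))) = 3 + (209 + v)/(a + (1 + 35)) = 3 + (209 + v)/(a + 36) = 3 + (209 + v)/(36 + a))
y/9402 + J(-48, -218)/10879 = 26291/9402 + ((317 - 48 + 3*(-218))/(36 - 218))/10879 = 26291*(1/9402) + ((317 - 48 - 654)/(-182))*(1/10879) = 26291/9402 - 1/182*(-385)*(1/10879) = 26291/9402 + (55/26)*(1/10879) = 26291/9402 + 5/25714 = 169023446/60440757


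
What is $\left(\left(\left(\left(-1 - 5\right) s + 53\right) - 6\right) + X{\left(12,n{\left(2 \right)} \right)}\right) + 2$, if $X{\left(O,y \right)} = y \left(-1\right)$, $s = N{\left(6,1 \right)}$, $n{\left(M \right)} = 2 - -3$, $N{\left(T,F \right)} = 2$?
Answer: $32$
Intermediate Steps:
$n{\left(M \right)} = 5$ ($n{\left(M \right)} = 2 + 3 = 5$)
$s = 2$
$X{\left(O,y \right)} = - y$
$\left(\left(\left(\left(-1 - 5\right) s + 53\right) - 6\right) + X{\left(12,n{\left(2 \right)} \right)}\right) + 2 = \left(\left(\left(\left(-1 - 5\right) 2 + 53\right) - 6\right) - 5\right) + 2 = \left(\left(\left(\left(-6\right) 2 + 53\right) - 6\right) - 5\right) + 2 = \left(\left(\left(-12 + 53\right) - 6\right) - 5\right) + 2 = \left(\left(41 - 6\right) - 5\right) + 2 = \left(35 - 5\right) + 2 = 30 + 2 = 32$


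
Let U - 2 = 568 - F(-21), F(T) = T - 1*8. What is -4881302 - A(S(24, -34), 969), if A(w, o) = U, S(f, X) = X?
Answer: -4881901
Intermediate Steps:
F(T) = -8 + T (F(T) = T - 8 = -8 + T)
U = 599 (U = 2 + (568 - (-8 - 21)) = 2 + (568 - 1*(-29)) = 2 + (568 + 29) = 2 + 597 = 599)
A(w, o) = 599
-4881302 - A(S(24, -34), 969) = -4881302 - 1*599 = -4881302 - 599 = -4881901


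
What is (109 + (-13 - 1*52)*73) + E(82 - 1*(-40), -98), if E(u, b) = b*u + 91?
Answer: -16501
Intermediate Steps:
E(u, b) = 91 + b*u
(109 + (-13 - 1*52)*73) + E(82 - 1*(-40), -98) = (109 + (-13 - 1*52)*73) + (91 - 98*(82 - 1*(-40))) = (109 + (-13 - 52)*73) + (91 - 98*(82 + 40)) = (109 - 65*73) + (91 - 98*122) = (109 - 4745) + (91 - 11956) = -4636 - 11865 = -16501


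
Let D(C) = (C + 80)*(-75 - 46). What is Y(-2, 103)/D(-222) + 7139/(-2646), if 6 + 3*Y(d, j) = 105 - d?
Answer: -30643304/11365893 ≈ -2.6961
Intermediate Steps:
D(C) = -9680 - 121*C (D(C) = (80 + C)*(-121) = -9680 - 121*C)
Y(d, j) = 33 - d/3 (Y(d, j) = -2 + (105 - d)/3 = -2 + (35 - d/3) = 33 - d/3)
Y(-2, 103)/D(-222) + 7139/(-2646) = (33 - ⅓*(-2))/(-9680 - 121*(-222)) + 7139/(-2646) = (33 + ⅔)/(-9680 + 26862) + 7139*(-1/2646) = (101/3)/17182 - 7139/2646 = (101/3)*(1/17182) - 7139/2646 = 101/51546 - 7139/2646 = -30643304/11365893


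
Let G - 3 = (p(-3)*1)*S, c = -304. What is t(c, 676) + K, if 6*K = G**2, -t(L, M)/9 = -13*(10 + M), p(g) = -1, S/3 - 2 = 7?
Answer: 80358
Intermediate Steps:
S = 27 (S = 6 + 3*7 = 6 + 21 = 27)
G = -24 (G = 3 - 1*1*27 = 3 - 1*27 = 3 - 27 = -24)
t(L, M) = 1170 + 117*M (t(L, M) = -(-117)*(10 + M) = -9*(-130 - 13*M) = 1170 + 117*M)
K = 96 (K = (1/6)*(-24)**2 = (1/6)*576 = 96)
t(c, 676) + K = (1170 + 117*676) + 96 = (1170 + 79092) + 96 = 80262 + 96 = 80358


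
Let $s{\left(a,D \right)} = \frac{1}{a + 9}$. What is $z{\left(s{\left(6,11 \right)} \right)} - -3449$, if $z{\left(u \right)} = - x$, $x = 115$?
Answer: $3334$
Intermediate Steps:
$s{\left(a,D \right)} = \frac{1}{9 + a}$
$z{\left(u \right)} = -115$ ($z{\left(u \right)} = \left(-1\right) 115 = -115$)
$z{\left(s{\left(6,11 \right)} \right)} - -3449 = -115 - -3449 = -115 + 3449 = 3334$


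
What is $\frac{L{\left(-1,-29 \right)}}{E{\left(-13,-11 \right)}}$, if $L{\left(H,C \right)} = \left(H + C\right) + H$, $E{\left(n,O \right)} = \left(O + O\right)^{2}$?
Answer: $- \frac{31}{484} \approx -0.06405$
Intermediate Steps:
$E{\left(n,O \right)} = 4 O^{2}$ ($E{\left(n,O \right)} = \left(2 O\right)^{2} = 4 O^{2}$)
$L{\left(H,C \right)} = C + 2 H$ ($L{\left(H,C \right)} = \left(C + H\right) + H = C + 2 H$)
$\frac{L{\left(-1,-29 \right)}}{E{\left(-13,-11 \right)}} = \frac{-29 + 2 \left(-1\right)}{4 \left(-11\right)^{2}} = \frac{-29 - 2}{4 \cdot 121} = - \frac{31}{484}$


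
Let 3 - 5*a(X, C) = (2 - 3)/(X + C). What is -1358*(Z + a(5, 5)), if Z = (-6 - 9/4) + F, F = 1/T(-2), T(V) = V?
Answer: 552027/50 ≈ 11041.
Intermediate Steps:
a(X, C) = ⅗ + 1/(5*(C + X)) (a(X, C) = ⅗ - (2 - 3)/(5*(X + C)) = ⅗ - (-1)/(5*(C + X)) = ⅗ + 1/(5*(C + X)))
F = -½ (F = 1/(-2) = -½ ≈ -0.50000)
Z = -35/4 (Z = (-6 - 9/4) - ½ = -33/4 - ½ = -35/4 ≈ -8.7500)
-1358*(Z + a(5, 5)) = -1358*(-35/4 + (1 + 3*5 + 3*5)/(5*(5 + 5))) = -1358*(-35/4 + (⅕)*(1 + 15 + 15)/10) = -1358*(-35/4 + (⅕)*(⅒)*31) = -1358*(-35/4 + 31/50) = -1358*(-813/100) = 552027/50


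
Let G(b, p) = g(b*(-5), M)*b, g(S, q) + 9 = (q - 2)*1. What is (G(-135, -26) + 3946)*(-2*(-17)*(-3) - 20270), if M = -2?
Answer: -116140772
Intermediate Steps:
g(S, q) = -11 + q (g(S, q) = -9 + (q - 2)*1 = -9 + (-2 + q)*1 = -9 + (-2 + q) = -11 + q)
G(b, p) = -13*b (G(b, p) = (-11 - 2)*b = -13*b)
(G(-135, -26) + 3946)*(-2*(-17)*(-3) - 20270) = (-13*(-135) + 3946)*(-2*(-17)*(-3) - 20270) = (1755 + 3946)*(34*(-3) - 20270) = 5701*(-102 - 20270) = 5701*(-20372) = -116140772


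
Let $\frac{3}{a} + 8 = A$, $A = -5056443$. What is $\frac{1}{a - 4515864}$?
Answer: $- \frac{5056451}{22834245038667} \approx -2.2144 \cdot 10^{-7}$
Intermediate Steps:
$a = - \frac{3}{5056451}$ ($a = \frac{3}{-8 - 5056443} = \frac{3}{-5056451} = 3 \left(- \frac{1}{5056451}\right) = - \frac{3}{5056451} \approx -5.933 \cdot 10^{-7}$)
$\frac{1}{a - 4515864} = \frac{1}{- \frac{3}{5056451} - 4515864} = \frac{1}{- \frac{22834245038667}{5056451}} = - \frac{5056451}{22834245038667}$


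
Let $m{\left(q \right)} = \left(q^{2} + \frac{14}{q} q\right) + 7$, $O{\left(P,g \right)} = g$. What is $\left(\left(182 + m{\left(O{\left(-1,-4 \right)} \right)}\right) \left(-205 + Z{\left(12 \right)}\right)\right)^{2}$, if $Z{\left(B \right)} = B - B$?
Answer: $2015561025$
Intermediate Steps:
$m{\left(q \right)} = 21 + q^{2}$ ($m{\left(q \right)} = \left(q^{2} + 14\right) + 7 = \left(14 + q^{2}\right) + 7 = 21 + q^{2}$)
$Z{\left(B \right)} = 0$
$\left(\left(182 + m{\left(O{\left(-1,-4 \right)} \right)}\right) \left(-205 + Z{\left(12 \right)}\right)\right)^{2} = \left(\left(182 + \left(21 + \left(-4\right)^{2}\right)\right) \left(-205 + 0\right)\right)^{2} = \left(\left(182 + \left(21 + 16\right)\right) \left(-205\right)\right)^{2} = \left(\left(182 + 37\right) \left(-205\right)\right)^{2} = \left(219 \left(-205\right)\right)^{2} = \left(-44895\right)^{2} = 2015561025$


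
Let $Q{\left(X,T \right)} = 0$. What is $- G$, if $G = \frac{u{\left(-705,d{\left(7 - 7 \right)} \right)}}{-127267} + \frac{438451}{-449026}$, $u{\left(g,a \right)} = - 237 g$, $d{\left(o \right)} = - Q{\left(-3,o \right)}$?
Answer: $\frac{130825852627}{57146191942} \approx 2.2893$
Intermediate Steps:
$d{\left(o \right)} = 0$ ($d{\left(o \right)} = \left(-1\right) 0 = 0$)
$G = - \frac{130825852627}{57146191942}$ ($G = \frac{\left(-237\right) \left(-705\right)}{-127267} + \frac{438451}{-449026} = 167085 \left(- \frac{1}{127267}\right) + 438451 \left(- \frac{1}{449026}\right) = - \frac{167085}{127267} - \frac{438451}{449026} = - \frac{130825852627}{57146191942} \approx -2.2893$)
$- G = \left(-1\right) \left(- \frac{130825852627}{57146191942}\right) = \frac{130825852627}{57146191942}$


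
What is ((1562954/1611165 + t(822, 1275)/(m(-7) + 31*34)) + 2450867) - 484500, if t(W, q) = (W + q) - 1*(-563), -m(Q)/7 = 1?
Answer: 29883335756593/15197205 ≈ 1.9664e+6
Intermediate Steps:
m(Q) = -7 (m(Q) = -7*1 = -7)
t(W, q) = 563 + W + q (t(W, q) = (W + q) + 563 = 563 + W + q)
((1562954/1611165 + t(822, 1275)/(m(-7) + 31*34)) + 2450867) - 484500 = ((1562954/1611165 + (563 + 822 + 1275)/(-7 + 31*34)) + 2450867) - 484500 = ((1562954*(1/1611165) + 2660/(-7 + 1054)) + 2450867) - 484500 = ((42242/43545 + 2660/1047) + 2450867) - 484500 = (53352358/15197205 + 2450867) - 484500 = 37246381579093/15197205 - 484500 = 29883335756593/15197205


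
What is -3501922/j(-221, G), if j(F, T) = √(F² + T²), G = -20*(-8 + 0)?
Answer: -3501922*√74441/74441 ≈ -12835.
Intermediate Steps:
G = 160 (G = -20*(-8) = 160)
-3501922/j(-221, G) = -3501922/√((-221)² + 160²) = -3501922/√(48841 + 25600) = -3501922*√74441/74441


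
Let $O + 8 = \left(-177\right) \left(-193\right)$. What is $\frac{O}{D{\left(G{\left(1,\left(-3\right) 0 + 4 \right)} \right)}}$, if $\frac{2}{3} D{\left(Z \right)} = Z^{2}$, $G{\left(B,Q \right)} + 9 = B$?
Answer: $\frac{34153}{96} \approx 355.76$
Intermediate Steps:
$O = 34153$ ($O = -8 - -34161 = -8 + 34161 = 34153$)
$G{\left(B,Q \right)} = -9 + B$
$D{\left(Z \right)} = \frac{3 Z^{2}}{2}$
$\frac{O}{D{\left(G{\left(1,\left(-3\right) 0 + 4 \right)} \right)}} = \frac{34153}{\frac{3}{2} \left(-9 + 1\right)^{2}} = \frac{34153}{\frac{3}{2} \left(-8\right)^{2}} = \frac{34153}{\frac{3}{2} \cdot 64} = \frac{34153}{96}$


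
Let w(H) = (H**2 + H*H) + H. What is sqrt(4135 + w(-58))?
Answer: sqrt(10805) ≈ 103.95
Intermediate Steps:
w(H) = H + 2*H**2 (w(H) = (H**2 + H**2) + H = 2*H**2 + H = H + 2*H**2)
sqrt(4135 + w(-58)) = sqrt(4135 - 58*(1 + 2*(-58))) = sqrt(4135 - 58*(1 - 116)) = sqrt(4135 - 58*(-115)) = sqrt(4135 + 6670) = sqrt(10805)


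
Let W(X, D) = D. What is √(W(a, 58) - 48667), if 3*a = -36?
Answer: 3*I*√5401 ≈ 220.47*I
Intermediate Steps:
a = -12 (a = (⅓)*(-36) = -12)
√(W(a, 58) - 48667) = √(58 - 48667) = √(-48609) = 3*I*√5401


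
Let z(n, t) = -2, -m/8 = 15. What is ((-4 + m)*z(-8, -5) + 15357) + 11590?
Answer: 27195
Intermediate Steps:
m = -120 (m = -8*15 = -120)
((-4 + m)*z(-8, -5) + 15357) + 11590 = ((-4 - 120)*(-2) + 15357) + 11590 = (-124*(-2) + 15357) + 11590 = (248 + 15357) + 11590 = 15605 + 11590 = 27195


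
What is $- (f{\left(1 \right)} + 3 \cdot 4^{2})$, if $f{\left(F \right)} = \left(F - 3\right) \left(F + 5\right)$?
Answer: $-36$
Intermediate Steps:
$f{\left(F \right)} = \left(-3 + F\right) \left(5 + F\right)$
$- (f{\left(1 \right)} + 3 \cdot 4^{2}) = - (\left(-15 + 1^{2} + 2 \cdot 1\right) + 3 \cdot 4^{2}) = - (\left(-15 + 1 + 2\right) + 3 \cdot 16) = - (-12 + 48) = \left(-1\right) 36 = -36$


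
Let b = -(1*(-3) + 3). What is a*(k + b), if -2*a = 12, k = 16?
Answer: -96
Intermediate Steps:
a = -6 (a = -1/2*12 = -6)
b = 0 (b = -(-3 + 3) = -1*0 = 0)
a*(k + b) = -6*(16 + 0) = -6*16 = -96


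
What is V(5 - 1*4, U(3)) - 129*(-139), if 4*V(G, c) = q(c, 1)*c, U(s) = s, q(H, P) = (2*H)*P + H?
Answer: 71751/4 ≈ 17938.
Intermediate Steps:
q(H, P) = H + 2*H*P (q(H, P) = 2*H*P + H = H + 2*H*P)
V(G, c) = 3*c²/4 (V(G, c) = ((c*(1 + 2*1))*c)/4 = ((c*(1 + 2))*c)/4 = ((c*3)*c)/4 = ((3*c)*c)/4 = (3*c²)/4 = 3*c²/4)
V(5 - 1*4, U(3)) - 129*(-139) = (¾)*3² - 129*(-139) = (¾)*9 + 17931 = 27/4 + 17931 = 71751/4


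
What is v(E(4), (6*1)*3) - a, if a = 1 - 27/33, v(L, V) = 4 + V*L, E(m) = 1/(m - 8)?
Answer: -15/22 ≈ -0.68182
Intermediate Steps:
E(m) = 1/(-8 + m)
v(L, V) = 4 + L*V
a = 2/11 (a = 1 - 27*1/33 = 1 - 9/11 = 2/11 ≈ 0.18182)
v(E(4), (6*1)*3) - a = (4 + ((6*1)*3)/(-8 + 4)) - 1*2/11 = (4 + (6*3)/(-4)) - 2/11 = (4 - ¼*18) - 2/11 = (4 - 9/2) - 2/11 = -½ - 2/11 = -15/22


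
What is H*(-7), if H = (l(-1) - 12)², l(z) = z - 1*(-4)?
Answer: -567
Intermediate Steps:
l(z) = 4 + z (l(z) = z + 4 = 4 + z)
H = 81 (H = ((4 - 1) - 12)² = (3 - 12)² = (-9)² = 81)
H*(-7) = 81*(-7) = -567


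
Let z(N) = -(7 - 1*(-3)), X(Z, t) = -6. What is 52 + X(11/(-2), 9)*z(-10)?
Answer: 112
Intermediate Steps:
z(N) = -10 (z(N) = -(7 + 3) = -1*10 = -10)
52 + X(11/(-2), 9)*z(-10) = 52 - 6*(-10) = 52 + 60 = 112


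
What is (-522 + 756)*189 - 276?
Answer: 43950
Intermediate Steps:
(-522 + 756)*189 - 276 = 234*189 - 276 = 44226 - 276 = 43950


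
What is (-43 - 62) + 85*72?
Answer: 6015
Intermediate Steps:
(-43 - 62) + 85*72 = -105 + 6120 = 6015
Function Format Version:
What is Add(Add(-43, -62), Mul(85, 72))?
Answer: 6015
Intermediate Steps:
Add(Add(-43, -62), Mul(85, 72)) = Add(-105, 6120) = 6015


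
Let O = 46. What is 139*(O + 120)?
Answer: 23074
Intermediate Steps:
139*(O + 120) = 139*(46 + 120) = 139*166 = 23074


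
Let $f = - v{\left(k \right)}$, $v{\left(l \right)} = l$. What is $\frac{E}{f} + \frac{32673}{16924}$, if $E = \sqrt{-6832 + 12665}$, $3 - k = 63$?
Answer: $\frac{32673}{16924} + \frac{\sqrt{5833}}{60} \approx 3.2035$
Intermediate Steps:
$k = -60$ ($k = 3 - 63 = -60$)
$f = 60$ ($f = \left(-1\right) \left(-60\right) = 60$)
$E = \sqrt{5833} \approx 76.374$
$\frac{E}{f} + \frac{32673}{16924} = \frac{\sqrt{5833}}{60} + \frac{32673}{16924} = \frac{32673}{16924} + \frac{\sqrt{5833}}{60}$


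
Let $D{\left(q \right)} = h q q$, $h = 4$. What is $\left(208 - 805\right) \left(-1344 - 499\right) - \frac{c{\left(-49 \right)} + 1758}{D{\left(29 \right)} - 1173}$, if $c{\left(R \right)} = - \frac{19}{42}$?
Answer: $\frac{101249064145}{92022} \approx 1.1003 \cdot 10^{6}$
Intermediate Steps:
$c{\left(R \right)} = - \frac{19}{42}$ ($c{\left(R \right)} = \left(-19\right) \frac{1}{42} = - \frac{19}{42}$)
$D{\left(q \right)} = 4 q^{2}$ ($D{\left(q \right)} = 4 q q = 4 q^{2}$)
$\left(208 - 805\right) \left(-1344 - 499\right) - \frac{c{\left(-49 \right)} + 1758}{D{\left(29 \right)} - 1173} = \left(208 - 805\right) \left(-1344 - 499\right) - \frac{- \frac{19}{42} + 1758}{4 \cdot 29^{2} - 1173} = \left(-597\right) \left(-1843\right) - \frac{73817}{42 \left(4 \cdot 841 - 1173\right)} = 1100271 - \frac{73817}{42 \left(3364 - 1173\right)} = 1100271 - \frac{73817}{42 \cdot 2191} = 1100271 - \frac{73817}{42} \cdot \frac{1}{2191} = 1100271 - \frac{73817}{92022} = \frac{101249064145}{92022}$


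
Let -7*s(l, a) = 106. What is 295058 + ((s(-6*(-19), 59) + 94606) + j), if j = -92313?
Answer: 2081351/7 ≈ 2.9734e+5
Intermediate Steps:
s(l, a) = -106/7 (s(l, a) = -1/7*106 = -106/7)
295058 + ((s(-6*(-19), 59) + 94606) + j) = 295058 + ((-106/7 + 94606) - 92313) = 295058 + (662136/7 - 92313) = 295058 + 15945/7 = 2081351/7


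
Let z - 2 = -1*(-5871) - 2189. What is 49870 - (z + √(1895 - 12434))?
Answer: 46186 - 3*I*√1171 ≈ 46186.0 - 102.66*I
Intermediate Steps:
z = 3684 (z = 2 + (-1*(-5871) - 2189) = 2 + (5871 - 2189) = 2 + 3682 = 3684)
49870 - (z + √(1895 - 12434)) = 49870 - (3684 + √(1895 - 12434)) = 49870 - (3684 + √(-10539)) = 49870 - (3684 + 3*I*√1171) = 49870 + (-3684 - 3*I*√1171) = 46186 - 3*I*√1171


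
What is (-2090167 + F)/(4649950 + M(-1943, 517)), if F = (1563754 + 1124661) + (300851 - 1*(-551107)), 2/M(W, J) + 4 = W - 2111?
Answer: 980822658/3144916183 ≈ 0.31188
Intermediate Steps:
M(W, J) = 2/(-2115 + W) (M(W, J) = 2/(-4 + (W - 2111)) = 2/(-4 + (-2111 + W)) = 2/(-2115 + W))
F = 3540373 (F = 2688415 + (300851 + 551107) = 2688415 + 851958 = 3540373)
(-2090167 + F)/(4649950 + M(-1943, 517)) = (-2090167 + 3540373)/(4649950 + 2/(-2115 - 1943)) = 1450206/(4649950 + 2/(-4058)) = 1450206/(4649950 + 2*(-1/4058)) = 1450206/(4649950 - 1/2029) = 1450206/(9434748549/2029) = 1450206*(2029/9434748549) = 980822658/3144916183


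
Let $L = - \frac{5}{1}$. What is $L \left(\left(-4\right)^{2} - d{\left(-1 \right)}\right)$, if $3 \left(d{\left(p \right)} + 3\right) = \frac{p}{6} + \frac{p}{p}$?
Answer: $- \frac{1685}{18} \approx -93.611$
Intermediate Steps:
$L = -5$ ($L = \left(-5\right) 1 = -5$)
$d{\left(p \right)} = - \frac{8}{3} + \frac{p}{18}$ ($d{\left(p \right)} = -3 + \frac{\frac{p}{6} + \frac{p}{p}}{3} = -3 + \frac{p \frac{1}{6} + 1}{3} = -3 + \frac{\frac{p}{6} + 1}{3} = -3 + \frac{1 + \frac{p}{6}}{3} = -3 + \left(\frac{1}{3} + \frac{p}{18}\right) = - \frac{8}{3} + \frac{p}{18}$)
$L \left(\left(-4\right)^{2} - d{\left(-1 \right)}\right) = - 5 \left(\left(-4\right)^{2} - \left(- \frac{8}{3} + \frac{1}{18} \left(-1\right)\right)\right) = - 5 \left(16 - \left(- \frac{8}{3} - \frac{1}{18}\right)\right) = - 5 \left(16 - - \frac{49}{18}\right) = - 5 \left(16 + \frac{49}{18}\right) = \left(-5\right) \frac{337}{18} = - \frac{1685}{18}$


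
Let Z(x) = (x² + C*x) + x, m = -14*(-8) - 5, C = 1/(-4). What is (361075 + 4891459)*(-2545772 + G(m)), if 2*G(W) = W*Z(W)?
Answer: -40527651534419/4 ≈ -1.0132e+13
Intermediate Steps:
C = -¼ ≈ -0.25000
m = 107 (m = 112 - 5 = 107)
Z(x) = x² + 3*x/4 (Z(x) = (x² - x/4) + x = x² + 3*x/4)
G(W) = W²*(3 + 4*W)/8 (G(W) = (W*(W*(3 + 4*W)/4))/2 = (W²*(3 + 4*W)/4)/2 = W²*(3 + 4*W)/8)
(361075 + 4891459)*(-2545772 + G(m)) = (361075 + 4891459)*(-2545772 + (⅛)*107²*(3 + 4*107)) = 5252534*(-2545772 + (⅛)*11449*(3 + 428)) = 5252534*(-2545772 + (⅛)*11449*431) = 5252534*(-2545772 + 4934519/8) = 5252534*(-15431657/8) = -40527651534419/4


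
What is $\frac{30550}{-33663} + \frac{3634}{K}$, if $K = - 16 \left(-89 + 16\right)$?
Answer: $\frac{43324471}{19659192} \approx 2.2038$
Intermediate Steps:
$K = 1168$ ($K = \left(-16\right) \left(-73\right) = 1168$)
$\frac{30550}{-33663} + \frac{3634}{K} = \frac{30550}{-33663} + \frac{3634}{1168} = 30550 \left(- \frac{1}{33663}\right) + 3634 \cdot \frac{1}{1168} = - \frac{30550}{33663} + \frac{1817}{584} = \frac{43324471}{19659192}$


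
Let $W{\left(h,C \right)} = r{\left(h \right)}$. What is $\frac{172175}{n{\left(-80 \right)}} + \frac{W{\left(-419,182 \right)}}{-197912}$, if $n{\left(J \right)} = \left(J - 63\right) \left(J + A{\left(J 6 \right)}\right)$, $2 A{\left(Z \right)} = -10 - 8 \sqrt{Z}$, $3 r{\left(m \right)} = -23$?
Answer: $\frac{12152868763}{1769927016} - \frac{550960 i \sqrt{30}}{426283} \approx 6.8663 - 7.0792 i$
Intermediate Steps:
$r{\left(m \right)} = - \frac{23}{3}$ ($r{\left(m \right)} = \frac{1}{3} \left(-23\right) = - \frac{23}{3}$)
$W{\left(h,C \right)} = - \frac{23}{3}$
$A{\left(Z \right)} = -5 - 4 \sqrt{Z}$ ($A{\left(Z \right)} = \frac{-10 - 8 \sqrt{Z}}{2} = -5 - 4 \sqrt{Z}$)
$n{\left(J \right)} = \left(-63 + J\right) \left(-5 + J - 4 \sqrt{6} \sqrt{J}\right)$ ($n{\left(J \right)} = \left(J - 63\right) \left(J - \left(5 + 4 \sqrt{J 6}\right)\right) = \left(-63 + J\right) \left(J - \left(5 + 4 \sqrt{6 J}\right)\right) = \left(-63 + J\right) \left(J - \left(5 + 4 \sqrt{6} \sqrt{J}\right)\right) = \left(-63 + J\right) \left(-5 + J - 4 \sqrt{6} \sqrt{J}\right)$)
$\frac{172175}{n{\left(-80 \right)}} + \frac{W{\left(-419,182 \right)}}{-197912} = \frac{172175}{315 + \left(-80\right)^{2} - -5440 - 4 \sqrt{6} \left(-80\right)^{\frac{3}{2}} + 252 \sqrt{6} \sqrt{-80}} - \frac{23}{3 \left(-197912\right)} = \frac{172175}{315 + 6400 + 5440 - 4 \sqrt{6} \left(- 320 i \sqrt{5}\right) + 252 \sqrt{6} \cdot 4 i \sqrt{5}} - - \frac{23}{593736} = \frac{172175}{315 + 6400 + 5440 + 1280 i \sqrt{30} + 1008 i \sqrt{30}} + \frac{23}{593736} = \frac{172175}{12155 + 2288 i \sqrt{30}} + \frac{23}{593736} = \frac{23}{593736} + \frac{172175}{12155 + 2288 i \sqrt{30}}$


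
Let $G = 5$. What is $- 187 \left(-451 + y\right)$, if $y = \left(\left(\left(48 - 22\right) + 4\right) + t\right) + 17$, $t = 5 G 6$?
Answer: $47498$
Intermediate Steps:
$t = 150$ ($t = 5 \cdot 5 \cdot 6 = 25 \cdot 6 = 150$)
$y = 197$ ($y = \left(\left(\left(48 - 22\right) + 4\right) + 150\right) + 17 = \left(\left(26 + 4\right) + 150\right) + 17 = \left(30 + 150\right) + 17 = 180 + 17 = 197$)
$- 187 \left(-451 + y\right) = - 187 \left(-451 + 197\right) = \left(-187\right) \left(-254\right) = 47498$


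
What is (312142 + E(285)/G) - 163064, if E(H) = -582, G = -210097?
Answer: 31320841148/210097 ≈ 1.4908e+5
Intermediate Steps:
(312142 + E(285)/G) - 163064 = (312142 - 582/(-210097)) - 163064 = (312142 - 582*(-1/210097)) - 163064 = (312142 + 582/210097) - 163064 = 65580098356/210097 - 163064 = 31320841148/210097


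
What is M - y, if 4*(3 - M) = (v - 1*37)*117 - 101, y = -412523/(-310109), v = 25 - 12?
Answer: 904178297/1240436 ≈ 728.92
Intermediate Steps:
v = 13
y = 412523/310109 (y = -412523*(-1/310109) = 412523/310109 ≈ 1.3303)
M = 2921/4 (M = 3 - ((13 - 1*37)*117 - 101)/4 = 3 - ((13 - 37)*117 - 101)/4 = 3 - (-24*117 - 101)/4 = 3 - (-2808 - 101)/4 = 3 - 1/4*(-2909) = 3 + 2909/4 = 2921/4 ≈ 730.25)
M - y = 2921/4 - 1*412523/310109 = 2921/4 - 412523/310109 = 904178297/1240436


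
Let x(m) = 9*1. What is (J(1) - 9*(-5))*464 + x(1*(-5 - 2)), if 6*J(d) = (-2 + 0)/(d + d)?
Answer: 62435/3 ≈ 20812.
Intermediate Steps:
J(d) = -1/(6*d) (J(d) = ((-2 + 0)/(d + d))/6 = (-2*1/(2*d))/6 = (-1/d)/6 = -1/(6*d))
x(m) = 9
(J(1) - 9*(-5))*464 + x(1*(-5 - 2)) = (-⅙/1 - 9*(-5))*464 + 9 = (-⅙*1 + 45)*464 + 9 = (-⅙ + 45)*464 + 9 = (269/6)*464 + 9 = 62408/3 + 9 = 62435/3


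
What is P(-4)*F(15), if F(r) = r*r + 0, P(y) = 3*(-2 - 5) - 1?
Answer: -4950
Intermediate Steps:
P(y) = -22 (P(y) = 3*(-7) - 1 = -21 - 1 = -22)
F(r) = r² (F(r) = r² + 0 = r²)
P(-4)*F(15) = -22*15² = -22*225 = -4950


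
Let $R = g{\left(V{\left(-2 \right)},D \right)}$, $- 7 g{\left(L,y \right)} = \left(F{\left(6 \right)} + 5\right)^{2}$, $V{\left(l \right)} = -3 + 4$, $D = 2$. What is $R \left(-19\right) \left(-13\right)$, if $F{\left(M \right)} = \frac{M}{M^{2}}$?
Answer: $- \frac{237367}{252} \approx -941.93$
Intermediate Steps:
$F{\left(M \right)} = \frac{1}{M}$ ($F{\left(M \right)} = \frac{M}{M^{2}} = \frac{1}{M}$)
$V{\left(l \right)} = 1$
$g{\left(L,y \right)} = - \frac{961}{252}$ ($g{\left(L,y \right)} = - \frac{\left(\frac{1}{6} + 5\right)^{2}}{7} = - \frac{\left(\frac{31}{6}\right)^{2}}{7} = \left(- \frac{1}{7}\right) \frac{961}{36} = - \frac{961}{252}$)
$R = - \frac{961}{252} \approx -3.8135$
$R \left(-19\right) \left(-13\right) = \left(- \frac{961}{252}\right) \left(-19\right) \left(-13\right) = \frac{18259}{252} \left(-13\right) = - \frac{237367}{252}$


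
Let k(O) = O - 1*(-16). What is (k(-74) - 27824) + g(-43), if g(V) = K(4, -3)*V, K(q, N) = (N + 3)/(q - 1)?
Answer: -27882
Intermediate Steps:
k(O) = 16 + O (k(O) = O + 16 = 16 + O)
K(q, N) = (3 + N)/(-1 + q)
g(V) = 0 (g(V) = ((3 - 3)/(-1 + 4))*V = (0/3)*V = ((⅓)*0)*V = 0*V = 0)
(k(-74) - 27824) + g(-43) = ((16 - 74) - 27824) + 0 = (-58 - 27824) + 0 = -27882 + 0 = -27882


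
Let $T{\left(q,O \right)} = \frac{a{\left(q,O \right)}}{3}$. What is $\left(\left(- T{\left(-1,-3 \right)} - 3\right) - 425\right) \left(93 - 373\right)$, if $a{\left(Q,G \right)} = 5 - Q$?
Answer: $120400$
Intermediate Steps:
$T{\left(q,O \right)} = \frac{5}{3} - \frac{q}{3}$ ($T{\left(q,O \right)} = \frac{5 - q}{3} = \left(5 - q\right) \frac{1}{3} = \frac{5}{3} - \frac{q}{3}$)
$\left(\left(- T{\left(-1,-3 \right)} - 3\right) - 425\right) \left(93 - 373\right) = \left(\left(- (\frac{5}{3} - - \frac{1}{3}) - 3\right) - 425\right) \left(93 - 373\right) = \left(\left(- (\frac{5}{3} + \frac{1}{3}) - 3\right) - 425\right) \left(-280\right) = \left(\left(\left(-1\right) 2 - 3\right) - 425\right) \left(-280\right) = \left(\left(-2 - 3\right) - 425\right) \left(-280\right) = \left(-5 - 425\right) \left(-280\right) = \left(-430\right) \left(-280\right) = 120400$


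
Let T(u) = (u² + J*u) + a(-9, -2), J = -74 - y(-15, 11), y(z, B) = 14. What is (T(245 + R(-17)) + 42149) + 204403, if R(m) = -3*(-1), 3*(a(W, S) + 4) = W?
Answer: 286225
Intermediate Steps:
a(W, S) = -4 + W/3
R(m) = 3
J = -88 (J = -74 - 1*14 = -74 - 14 = -88)
T(u) = -7 + u² - 88*u (T(u) = (u² - 88*u) + (-4 + (⅓)*(-9)) = (u² - 88*u) + (-4 - 3) = (u² - 88*u) - 7 = -7 + u² - 88*u)
(T(245 + R(-17)) + 42149) + 204403 = ((-7 + (245 + 3)² - 88*(245 + 3)) + 42149) + 204403 = ((-7 + 248² - 88*248) + 42149) + 204403 = ((-7 + 61504 - 21824) + 42149) + 204403 = (39673 + 42149) + 204403 = 81822 + 204403 = 286225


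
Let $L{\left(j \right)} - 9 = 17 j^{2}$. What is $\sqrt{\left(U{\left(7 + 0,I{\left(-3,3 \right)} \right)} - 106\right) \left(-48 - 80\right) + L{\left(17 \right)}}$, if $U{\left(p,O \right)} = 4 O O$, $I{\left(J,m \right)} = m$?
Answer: $\sqrt{13882} \approx 117.82$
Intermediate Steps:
$U{\left(p,O \right)} = 4 O^{2}$
$L{\left(j \right)} = 9 + 17 j^{2}$
$\sqrt{\left(U{\left(7 + 0,I{\left(-3,3 \right)} \right)} - 106\right) \left(-48 - 80\right) + L{\left(17 \right)}} = \sqrt{\left(4 \cdot 3^{2} - 106\right) \left(-48 - 80\right) + \left(9 + 17 \cdot 17^{2}\right)} = \sqrt{\left(4 \cdot 9 - 106\right) \left(-128\right) + \left(9 + 17 \cdot 289\right)} = \sqrt{\left(36 - 106\right) \left(-128\right) + \left(9 + 4913\right)} = \sqrt{\left(-70\right) \left(-128\right) + 4922} = \sqrt{8960 + 4922} = \sqrt{13882}$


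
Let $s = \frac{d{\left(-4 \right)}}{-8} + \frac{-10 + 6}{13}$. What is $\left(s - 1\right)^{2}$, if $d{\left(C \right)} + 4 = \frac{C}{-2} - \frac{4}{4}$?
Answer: $\frac{9409}{10816} \approx 0.86992$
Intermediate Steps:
$d{\left(C \right)} = -5 - \frac{C}{2}$ ($d{\left(C \right)} = -4 + \left(\frac{C}{-2} - \frac{4}{4}\right) = -4 + \left(C \left(- \frac{1}{2}\right) - 1\right) = -4 - \left(1 + \frac{C}{2}\right) = -5 - \frac{C}{2}$)
$s = \frac{7}{104}$ ($s = \frac{-5 - -2}{-8} + \frac{-10 + 6}{13} = \left(-5 + 2\right) \left(- \frac{1}{8}\right) - \frac{4}{13} = \left(-3\right) \left(- \frac{1}{8}\right) - \frac{4}{13} = \frac{3}{8} - \frac{4}{13} = \frac{7}{104} \approx 0.067308$)
$\left(s - 1\right)^{2} = \left(\frac{7}{104} - 1\right)^{2} = \left(- \frac{97}{104}\right)^{2} = \frac{9409}{10816}$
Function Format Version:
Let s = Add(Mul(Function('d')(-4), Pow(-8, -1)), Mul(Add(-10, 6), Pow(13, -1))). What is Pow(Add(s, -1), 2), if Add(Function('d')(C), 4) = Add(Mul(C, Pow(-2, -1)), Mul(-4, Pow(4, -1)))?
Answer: Rational(9409, 10816) ≈ 0.86992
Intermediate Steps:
Function('d')(C) = Add(-5, Mul(Rational(-1, 2), C)) (Function('d')(C) = Add(-4, Add(Mul(C, Pow(-2, -1)), Mul(-4, Pow(4, -1)))) = Add(-4, Add(Mul(C, Rational(-1, 2)), Mul(-4, Rational(1, 4)))) = Add(-4, Add(Mul(Rational(-1, 2), C), -1)) = Add(-4, Add(-1, Mul(Rational(-1, 2), C))) = Add(-5, Mul(Rational(-1, 2), C)))
s = Rational(7, 104) (s = Add(Mul(Add(-5, Mul(Rational(-1, 2), -4)), Pow(-8, -1)), Mul(Add(-10, 6), Pow(13, -1))) = Add(Mul(Add(-5, 2), Rational(-1, 8)), Mul(-4, Rational(1, 13))) = Add(Mul(-3, Rational(-1, 8)), Rational(-4, 13)) = Add(Rational(3, 8), Rational(-4, 13)) = Rational(7, 104) ≈ 0.067308)
Pow(Add(s, -1), 2) = Pow(Add(Rational(7, 104), -1), 2) = Pow(Rational(-97, 104), 2) = Rational(9409, 10816)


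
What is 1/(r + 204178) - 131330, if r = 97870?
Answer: -39667963839/302048 ≈ -1.3133e+5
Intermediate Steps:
1/(r + 204178) - 131330 = 1/(97870 + 204178) - 131330 = 1/302048 - 131330 = -39667963839/302048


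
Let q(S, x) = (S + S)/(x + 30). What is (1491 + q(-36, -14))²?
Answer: 8838729/4 ≈ 2.2097e+6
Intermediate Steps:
q(S, x) = 2*S/(30 + x) (q(S, x) = (2*S)/(30 + x) = 2*S/(30 + x))
(1491 + q(-36, -14))² = (1491 + 2*(-36)/(30 - 14))² = (1491 + 2*(-36)/16)² = (1491 + 2*(-36)*(1/16))² = (1491 - 9/2)² = (2973/2)² = 8838729/4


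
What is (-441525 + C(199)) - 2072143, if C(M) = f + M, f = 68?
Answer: -2513401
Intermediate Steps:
C(M) = 68 + M
(-441525 + C(199)) - 2072143 = (-441525 + (68 + 199)) - 2072143 = (-441525 + 267) - 2072143 = -441258 - 2072143 = -2513401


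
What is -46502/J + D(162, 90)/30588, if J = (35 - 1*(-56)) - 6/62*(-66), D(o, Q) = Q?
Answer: -7349037791/15390862 ≈ -477.49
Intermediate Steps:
J = 3019/31 (J = (35 + 56) - 6*1/62*(-66) = 91 - 3/31*(-66) = 91 + 198/31 = 3019/31 ≈ 97.387)
-46502/J + D(162, 90)/30588 = -46502/3019/31 + 90/30588 = -46502*31/3019 + 90*(1/30588) = -1441562/3019 + 15/5098 = -7349037791/15390862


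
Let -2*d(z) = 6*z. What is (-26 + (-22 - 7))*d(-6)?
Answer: -990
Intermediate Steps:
d(z) = -3*z
(-26 + (-22 - 7))*d(-6) = (-26 + (-22 - 7))*(-3*(-6)) = (-26 - 29)*18 = -55*18 = -990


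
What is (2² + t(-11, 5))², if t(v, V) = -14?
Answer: 100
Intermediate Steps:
(2² + t(-11, 5))² = (2² - 14)² = (4 - 14)² = (-10)² = 100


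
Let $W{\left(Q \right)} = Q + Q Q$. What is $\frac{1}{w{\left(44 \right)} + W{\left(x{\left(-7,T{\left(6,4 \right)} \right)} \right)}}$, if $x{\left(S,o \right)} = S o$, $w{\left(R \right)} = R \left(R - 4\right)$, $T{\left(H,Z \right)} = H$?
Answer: $\frac{1}{3482} \approx 0.00028719$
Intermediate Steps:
$w{\left(R \right)} = R \left(-4 + R\right)$
$W{\left(Q \right)} = Q + Q^{2}$
$\frac{1}{w{\left(44 \right)} + W{\left(x{\left(-7,T{\left(6,4 \right)} \right)} \right)}} = \frac{1}{44 \left(-4 + 44\right) + \left(-7\right) 6 \left(1 - 42\right)} = \frac{1}{44 \cdot 40 - 42 \left(1 - 42\right)} = \frac{1}{1760 - -1722} = \frac{1}{1760 + 1722} = \frac{1}{3482}$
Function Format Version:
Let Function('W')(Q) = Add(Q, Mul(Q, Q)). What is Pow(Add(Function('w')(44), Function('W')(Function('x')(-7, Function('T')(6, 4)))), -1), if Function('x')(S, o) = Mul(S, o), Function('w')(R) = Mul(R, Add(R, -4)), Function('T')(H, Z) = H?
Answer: Rational(1, 3482) ≈ 0.00028719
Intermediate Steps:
Function('w')(R) = Mul(R, Add(-4, R))
Function('W')(Q) = Add(Q, Pow(Q, 2))
Pow(Add(Function('w')(44), Function('W')(Function('x')(-7, Function('T')(6, 4)))), -1) = Pow(Add(Mul(44, Add(-4, 44)), Mul(Mul(-7, 6), Add(1, Mul(-7, 6)))), -1) = Pow(Add(Mul(44, 40), Mul(-42, Add(1, -42))), -1) = Pow(Add(1760, Mul(-42, -41)), -1) = Pow(Add(1760, 1722), -1) = Pow(3482, -1) = Rational(1, 3482)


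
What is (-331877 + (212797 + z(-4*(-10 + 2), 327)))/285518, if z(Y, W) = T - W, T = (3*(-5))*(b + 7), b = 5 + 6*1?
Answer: -119677/285518 ≈ -0.41916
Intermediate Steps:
b = 11 (b = 5 + 6 = 11)
T = -270 (T = (3*(-5))*(11 + 7) = -15*18 = -270)
z(Y, W) = -270 - W
(-331877 + (212797 + z(-4*(-10 + 2), 327)))/285518 = (-331877 + (212797 + (-270 - 1*327)))/285518 = (-331877 + (212797 + (-270 - 327)))*(1/285518) = (-331877 + (212797 - 597))*(1/285518) = (-331877 + 212200)*(1/285518) = -119677*1/285518 = -119677/285518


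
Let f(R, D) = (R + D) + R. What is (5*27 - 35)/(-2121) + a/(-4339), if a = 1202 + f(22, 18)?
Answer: -3114844/9203019 ≈ -0.33846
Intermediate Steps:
f(R, D) = D + 2*R (f(R, D) = (D + R) + R = D + 2*R)
a = 1264 (a = 1202 + (18 + 2*22) = 1202 + (18 + 44) = 1202 + 62 = 1264)
(5*27 - 35)/(-2121) + a/(-4339) = (5*27 - 35)/(-2121) + 1264/(-4339) = (135 - 35)*(-1/2121) + 1264*(-1/4339) = 100*(-1/2121) - 1264/4339 = -100/2121 - 1264/4339 = -3114844/9203019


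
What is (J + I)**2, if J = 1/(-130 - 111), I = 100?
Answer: 580761801/58081 ≈ 9999.2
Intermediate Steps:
J = -1/241 (J = 1/(-241) = -1/241 ≈ -0.0041494)
(J + I)**2 = (-1/241 + 100)**2 = (24099/241)**2 = 580761801/58081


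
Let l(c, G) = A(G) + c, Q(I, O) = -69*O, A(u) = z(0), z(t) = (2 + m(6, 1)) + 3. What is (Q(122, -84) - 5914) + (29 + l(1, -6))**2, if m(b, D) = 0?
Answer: 1107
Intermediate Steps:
z(t) = 5 (z(t) = (2 + 0) + 3 = 2 + 3 = 5)
A(u) = 5
l(c, G) = 5 + c
(Q(122, -84) - 5914) + (29 + l(1, -6))**2 = (-69*(-84) - 5914) + (29 + (5 + 1))**2 = (5796 - 5914) + (29 + 6)**2 = -118 + 35**2 = -118 + 1225 = 1107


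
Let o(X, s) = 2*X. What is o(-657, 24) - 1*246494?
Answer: -247808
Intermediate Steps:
o(-657, 24) - 1*246494 = 2*(-657) - 1*246494 = -1314 - 246494 = -247808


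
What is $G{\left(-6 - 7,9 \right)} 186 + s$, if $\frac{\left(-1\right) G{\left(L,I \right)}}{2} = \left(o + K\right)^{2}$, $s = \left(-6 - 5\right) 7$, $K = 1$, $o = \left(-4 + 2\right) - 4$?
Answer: $-9377$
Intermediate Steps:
$o = -6$ ($o = -2 - 4 = -6$)
$s = -77$ ($s = \left(-11\right) 7 = -77$)
$G{\left(L,I \right)} = -50$ ($G{\left(L,I \right)} = - 2 \left(-6 + 1\right)^{2} = - 2 \left(-5\right)^{2} = \left(-2\right) 25 = -50$)
$G{\left(-6 - 7,9 \right)} 186 + s = \left(-50\right) 186 - 77 = -9300 - 77 = -9377$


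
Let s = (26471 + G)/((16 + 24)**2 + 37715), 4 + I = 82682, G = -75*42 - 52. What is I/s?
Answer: 3250485570/23269 ≈ 1.3969e+5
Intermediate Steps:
G = -3202 (G = -3150 - 52 = -3202)
I = 82678 (I = -4 + 82682 = 82678)
s = 23269/39315 (s = (26471 - 3202)/((16 + 24)**2 + 37715) = 23269/(40**2 + 37715) = 23269/(1600 + 37715) = 23269/39315 ≈ 0.59186)
I/s = 82678/(23269/39315) = 82678*(39315/23269) = 3250485570/23269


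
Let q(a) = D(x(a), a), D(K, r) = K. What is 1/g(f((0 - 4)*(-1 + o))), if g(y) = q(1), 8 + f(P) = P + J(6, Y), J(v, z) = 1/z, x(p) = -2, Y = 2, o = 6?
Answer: -½ ≈ -0.50000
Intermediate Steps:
q(a) = -2
f(P) = -15/2 + P (f(P) = -8 + (P + 1/2) = -8 + (P + ½) = -8 + (½ + P) = -15/2 + P)
g(y) = -2
1/g(f((0 - 4)*(-1 + o))) = 1/(-2) = -½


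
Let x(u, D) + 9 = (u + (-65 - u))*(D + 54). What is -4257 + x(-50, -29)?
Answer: -5891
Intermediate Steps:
x(u, D) = -3519 - 65*D (x(u, D) = -9 + (u + (-65 - u))*(D + 54) = -9 - 65*(54 + D) = -9 + (-3510 - 65*D) = -3519 - 65*D)
-4257 + x(-50, -29) = -4257 + (-3519 - 65*(-29)) = -4257 + (-3519 + 1885) = -4257 - 1634 = -5891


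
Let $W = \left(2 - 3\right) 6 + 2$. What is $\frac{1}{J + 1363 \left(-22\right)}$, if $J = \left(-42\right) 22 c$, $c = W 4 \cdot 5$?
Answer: $\frac{1}{43934} \approx 2.2761 \cdot 10^{-5}$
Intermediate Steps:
$W = -4$ ($W = \left(-1\right) 6 + 2 = -6 + 2 = -4$)
$c = -80$ ($c = \left(-4\right) 4 \cdot 5 = \left(-16\right) 5 = -80$)
$J = 73920$ ($J = \left(-42\right) 22 \left(-80\right) = \left(-924\right) \left(-80\right) = 73920$)
$\frac{1}{J + 1363 \left(-22\right)} = \frac{1}{73920 + 1363 \left(-22\right)} = \frac{1}{73920 - 29986} = \frac{1}{43934}$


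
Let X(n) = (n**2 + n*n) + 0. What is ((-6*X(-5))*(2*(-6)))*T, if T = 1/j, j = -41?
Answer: -3600/41 ≈ -87.805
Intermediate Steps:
X(n) = 2*n**2 (X(n) = (n**2 + n**2) + 0 = 2*n**2 + 0 = 2*n**2)
T = -1/41 (T = 1/(-41) = -1/41 ≈ -0.024390)
((-6*X(-5))*(2*(-6)))*T = ((-12*(-5)**2)*(2*(-6)))*(-1/41) = (-12*25*(-12))*(-1/41) = (-6*50*(-12))*(-1/41) = -300*(-12)*(-1/41) = 3600*(-1/41) = -3600/41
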